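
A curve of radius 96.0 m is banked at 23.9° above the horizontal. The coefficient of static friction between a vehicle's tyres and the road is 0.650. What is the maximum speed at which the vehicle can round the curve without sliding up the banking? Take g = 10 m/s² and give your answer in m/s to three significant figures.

At the maximum speed, friction acts down the slope at its limiting value f = μN. Radially (horizontal, toward centre): N sinθ + μN cosθ = mv²/r. Vertically: N cosθ − μN sinθ = mg.
Dividing: v² = r g (sinθ + μcosθ)/(cosθ − μsinθ).
sinθ + μcosθ = 0.4051 + 0.650×0.9143 = 0.9994; cosθ − μsinθ = 0.9143 − 0.650×0.4051 = 0.6509.
v² = 96.0 × 10.0 × 0.9994/0.6509 = 1474 m²/s², so v = 38.39 m/s.

38.4 m/s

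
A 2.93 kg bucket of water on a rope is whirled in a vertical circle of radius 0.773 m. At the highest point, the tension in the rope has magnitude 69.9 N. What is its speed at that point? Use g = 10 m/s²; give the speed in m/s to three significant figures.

5.12 m/s

At the top, T + mg = mv²/r, so v = √(r(T/m + g)) = √(0.773 × (69.9/2.93 + 10.0)) = √(0.773 × 33.86) = √26.17 = 5.116 m/s.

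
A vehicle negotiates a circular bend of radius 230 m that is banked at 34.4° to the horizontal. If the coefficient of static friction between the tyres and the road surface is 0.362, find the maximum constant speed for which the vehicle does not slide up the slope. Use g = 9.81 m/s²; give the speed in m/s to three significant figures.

At the maximum speed, friction acts down the slope at its limiting value f = μN. Radially (horizontal, toward centre): N sinθ + μN cosθ = mv²/r. Vertically: N cosθ − μN sinθ = mg.
Dividing: v² = r g (sinθ + μcosθ)/(cosθ − μsinθ).
sinθ + μcosθ = 0.5650 + 0.362×0.8251 = 0.8637; cosθ − μsinθ = 0.8251 − 0.362×0.5650 = 0.6206.
v² = 230 × 9.81 × 0.8637/0.6206 = 3140 m²/s², so v = 56.04 m/s.

56.0 m/s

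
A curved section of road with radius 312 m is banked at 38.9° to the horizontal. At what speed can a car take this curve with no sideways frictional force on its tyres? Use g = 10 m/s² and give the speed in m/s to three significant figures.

On a frictionless banked curve, N sinθ = mv²/r and N cosθ = mg, so tanθ = v²/(rg).
v = √(r g tanθ) = √(312 × 10.0 × tan 38.9°) = √(312 × 10.0 × 0.8069) = √2518 = 50.17 m/s.

50.2 m/s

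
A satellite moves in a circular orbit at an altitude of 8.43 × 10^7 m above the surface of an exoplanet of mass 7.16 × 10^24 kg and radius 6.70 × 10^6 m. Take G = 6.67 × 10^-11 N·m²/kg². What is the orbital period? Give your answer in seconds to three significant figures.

r = R + h = 6.70 × 10^6 + 8.43 × 10^7 = 9.100 × 10^7 m. Gravity provides the centripetal force: G M m / r² = m v² / r ⇒ v = √(GM/r) = 2291 m/s.
T = 2πr/v = 2π × 9.100 × 10^7 / 2291 = 249600 s.

250000 s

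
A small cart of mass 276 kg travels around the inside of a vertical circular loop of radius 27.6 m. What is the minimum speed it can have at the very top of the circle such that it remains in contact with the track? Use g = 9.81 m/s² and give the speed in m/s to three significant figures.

At the top, both weight mg and N point toward the centre: N + mg = mv²/r.
At minimum speed N → 0, so mg = mv_min²/r ⇒ v_min = √(g r) = √(9.81 × 27.6) = 16.45 m/s.

16.5 m/s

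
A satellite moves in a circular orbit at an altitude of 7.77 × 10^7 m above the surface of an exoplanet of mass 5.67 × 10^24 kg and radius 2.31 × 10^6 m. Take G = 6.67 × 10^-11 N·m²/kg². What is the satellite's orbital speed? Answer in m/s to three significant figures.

2170 m/s

Orbital radius r = R + h = 2.31 × 10^6 + 7.77 × 10^7 = 8.001 × 10^7 m.
Gravity supplies the centripetal force: G M m / r² = m v² / r, so v = √(GM/r).
v = √(6.67 × 10^-11 × 5.67 × 10^24 / 8.001 × 10^7) = √(4.727 × 10^6) = 2174 m/s.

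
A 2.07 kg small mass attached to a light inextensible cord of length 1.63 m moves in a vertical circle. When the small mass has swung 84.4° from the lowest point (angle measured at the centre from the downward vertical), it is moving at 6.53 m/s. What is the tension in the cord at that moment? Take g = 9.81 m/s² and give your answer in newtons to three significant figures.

56.1 N

Take the radial direction toward the centre of the circle as positive. The component of the weight along the string toward the centre is −mg cos φ (φ measured from the bottom), so Newton's second law along the string gives T − mg cos φ = m v²/r.
cos 84.4° = 0.09758, so T = m(v²/r + g cos φ) = 2.07 × ((6.53)²/1.63 + 9.81 × 0.09758) = 2.07 × (26.16 + (0.9573)) = 2.07 × 27.12 = 56.13 N.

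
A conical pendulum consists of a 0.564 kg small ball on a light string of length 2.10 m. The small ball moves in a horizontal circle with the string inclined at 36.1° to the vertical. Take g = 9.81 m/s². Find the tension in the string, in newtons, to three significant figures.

Vertically the bob has no acceleration, so T cosθ = mg.
T = mg/cosθ = 0.564 × 9.81 / cos 36.1° = 5.533/0.8080 = 6.848 N.

6.85 N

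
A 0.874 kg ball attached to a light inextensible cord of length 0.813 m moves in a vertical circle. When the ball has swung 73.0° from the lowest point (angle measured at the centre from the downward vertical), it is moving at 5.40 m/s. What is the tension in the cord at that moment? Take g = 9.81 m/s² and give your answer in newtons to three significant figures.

33.9 N

Take the radial direction toward the centre of the circle as positive. The component of the weight along the string toward the centre is −mg cos φ (φ measured from the bottom), so Newton's second law along the string gives T − mg cos φ = m v²/r.
cos 73.0° = 0.2924, so T = m(v²/r + g cos φ) = 0.874 × ((5.40)²/0.813 + 9.81 × 0.2924) = 0.874 × (35.87 + (2.868)) = 0.874 × 38.74 = 33.85 N.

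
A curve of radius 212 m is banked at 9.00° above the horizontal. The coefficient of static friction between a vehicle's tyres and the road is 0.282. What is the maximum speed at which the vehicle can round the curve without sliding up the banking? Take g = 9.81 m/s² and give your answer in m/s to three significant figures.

At the maximum speed, friction acts down the slope at its limiting value f = μN. Radially (horizontal, toward centre): N sinθ + μN cosθ = mv²/r. Vertically: N cosθ − μN sinθ = mg.
Dividing: v² = r g (sinθ + μcosθ)/(cosθ − μsinθ).
sinθ + μcosθ = 0.1564 + 0.282×0.9877 = 0.4350; cosθ − μsinθ = 0.9877 − 0.282×0.1564 = 0.9436.
v² = 212 × 9.81 × 0.4350/0.9436 = 958.7 m²/s², so v = 30.96 m/s.

31.0 m/s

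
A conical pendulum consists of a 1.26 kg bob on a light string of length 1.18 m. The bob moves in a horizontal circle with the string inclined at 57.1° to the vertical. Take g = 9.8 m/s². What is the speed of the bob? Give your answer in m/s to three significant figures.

The radius of the circle is r = L sinθ = 1.18 × sin 57.1° = 0.9908 m.
Horizontally T sinθ = mv²/r and vertically T cosθ = mg, so tanθ = v²/(rg).
v = √(r g tanθ) = √(0.9908 × 9.8 × 1.546) = √15.01 = 3.874 m/s.

3.87 m/s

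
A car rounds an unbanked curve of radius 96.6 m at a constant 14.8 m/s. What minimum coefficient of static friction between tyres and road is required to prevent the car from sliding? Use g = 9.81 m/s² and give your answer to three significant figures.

0.231

Friction provides the centripetal force: μ_s m g = m v²/r, so μ_s = v²/(g r) = (14.80)²/(9.81 × 96.6) = 219.0/947.6 = 0.2311.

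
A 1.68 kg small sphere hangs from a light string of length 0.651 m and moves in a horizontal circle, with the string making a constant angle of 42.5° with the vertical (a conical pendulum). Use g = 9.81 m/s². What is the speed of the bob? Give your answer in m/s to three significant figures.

The radius of the circle is r = L sinθ = 0.651 × sin 42.5° = 0.4398 m.
Horizontally T sinθ = mv²/r and vertically T cosθ = mg, so tanθ = v²/(rg).
v = √(r g tanθ) = √(0.4398 × 9.81 × 0.9163) = √3.954 = 1.988 m/s.

1.99 m/s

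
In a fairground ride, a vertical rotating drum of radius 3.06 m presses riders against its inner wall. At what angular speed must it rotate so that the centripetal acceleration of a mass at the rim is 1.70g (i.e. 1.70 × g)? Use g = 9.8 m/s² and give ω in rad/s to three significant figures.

Centripetal acceleration a_c = ω²r. Setting ω²r = 1.70g:
ω = √(1.70g / r) = √(1.70 × 9.8 / 3.06) = √5.444 = 2.333 rad/s.

2.33 rad/s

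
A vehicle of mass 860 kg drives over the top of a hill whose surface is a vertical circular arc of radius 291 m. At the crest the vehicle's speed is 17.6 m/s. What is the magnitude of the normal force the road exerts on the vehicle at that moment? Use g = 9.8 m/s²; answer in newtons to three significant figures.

At the crest the centripetal acceleration points downward (toward the centre of the arc), so mg − N = mv²/r.
N = m(g − v²/r) = 860 × (9.8 − (17.6)²/291) = 860 × (9.8 − 1.064) = 860 × 8.736 = 7513 N.

7510 N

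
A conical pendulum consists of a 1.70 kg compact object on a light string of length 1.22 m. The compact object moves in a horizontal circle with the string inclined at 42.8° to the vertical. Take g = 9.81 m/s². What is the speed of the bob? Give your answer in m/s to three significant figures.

2.74 m/s

The radius of the circle is r = L sinθ = 1.22 × sin 42.8° = 0.8289 m.
Horizontally T sinθ = mv²/r and vertically T cosθ = mg, so tanθ = v²/(rg).
v = √(r g tanθ) = √(0.8289 × 9.81 × 0.9260) = √7.530 = 2.744 m/s.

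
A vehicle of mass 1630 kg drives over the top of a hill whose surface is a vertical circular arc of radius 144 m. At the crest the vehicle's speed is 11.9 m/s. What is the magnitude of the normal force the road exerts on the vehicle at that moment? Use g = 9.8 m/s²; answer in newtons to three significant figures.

14400 N

At the crest the centripetal acceleration points downward (toward the centre of the arc), so mg − N = mv²/r.
N = m(g − v²/r) = 1630 × (9.8 − (11.9)²/144) = 1630 × (9.8 − 0.9834) = 1630 × 8.817 = 14370 N.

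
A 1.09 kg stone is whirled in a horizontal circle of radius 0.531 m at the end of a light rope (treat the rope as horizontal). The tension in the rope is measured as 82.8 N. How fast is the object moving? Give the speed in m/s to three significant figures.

T = m v²/r ⇒ v = √(T r / m) = √(82.8 × 0.531 / 1.09) = √40.34 = 6.351 m/s.

6.35 m/s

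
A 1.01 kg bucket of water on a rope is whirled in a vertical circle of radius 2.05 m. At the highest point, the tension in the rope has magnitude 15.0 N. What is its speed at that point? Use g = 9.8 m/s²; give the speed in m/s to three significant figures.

7.11 m/s

At the top, T + mg = mv²/r, so v = √(r(T/m + g)) = √(2.05 × (15.0/1.01 + 9.8)) = √(2.05 × 24.65) = √50.54 = 7.109 m/s.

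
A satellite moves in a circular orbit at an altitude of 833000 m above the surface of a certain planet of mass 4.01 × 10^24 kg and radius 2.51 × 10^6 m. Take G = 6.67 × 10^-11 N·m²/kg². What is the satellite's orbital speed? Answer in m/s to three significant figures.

Orbital radius r = R + h = 2.51 × 10^6 + 833000 = 3.343 × 10^6 m.
Gravity supplies the centripetal force: G M m / r² = m v² / r, so v = √(GM/r).
v = √(6.67 × 10^-11 × 4.01 × 10^24 / 3.343 × 10^6) = √(8.001 × 10^7) = 8945 m/s.

8940 m/s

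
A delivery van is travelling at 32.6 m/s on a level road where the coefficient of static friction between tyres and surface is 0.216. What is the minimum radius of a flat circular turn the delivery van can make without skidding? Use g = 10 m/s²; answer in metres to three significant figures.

492 m

At the limit, μ_s m g = m v²/r, so r_min = v²/(μ_s g) = (32.6)²/(0.216 × 10.0) = 1063/2.160 = 492.0 m.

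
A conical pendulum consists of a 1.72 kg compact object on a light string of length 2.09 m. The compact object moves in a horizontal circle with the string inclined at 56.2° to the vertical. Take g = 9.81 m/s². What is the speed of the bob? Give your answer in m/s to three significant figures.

The radius of the circle is r = L sinθ = 2.09 × sin 56.2° = 1.737 m.
Horizontally T sinθ = mv²/r and vertically T cosθ = mg, so tanθ = v²/(rg).
v = √(r g tanθ) = √(1.737 × 9.81 × 1.494) = √25.45 = 5.045 m/s.

5.04 m/s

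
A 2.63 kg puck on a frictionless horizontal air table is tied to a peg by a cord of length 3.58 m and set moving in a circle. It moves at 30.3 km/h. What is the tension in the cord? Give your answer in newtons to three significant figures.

52.0 N

v = 30.3 km/h = 30.3/3.6 = 8.417 m/s.
The tension is the only horizontal force, so it supplies the full centripetal force: T = m v²/r = 2.63 × (8.417)²/3.58 = 2.63 × 70.84/3.58 = 52.04 N.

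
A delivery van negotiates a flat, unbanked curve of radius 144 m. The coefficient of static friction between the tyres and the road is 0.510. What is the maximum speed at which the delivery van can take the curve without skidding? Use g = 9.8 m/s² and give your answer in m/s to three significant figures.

26.8 m/s

Friction provides the centripetal force on a flat curve. At maximum speed it is at its limiting value: μ_s m g = m v²/r.
Mass cancels: v_max = √(μ_s g r) = √(0.510 × 9.8 × 144) = √719.7 = 26.83 m/s.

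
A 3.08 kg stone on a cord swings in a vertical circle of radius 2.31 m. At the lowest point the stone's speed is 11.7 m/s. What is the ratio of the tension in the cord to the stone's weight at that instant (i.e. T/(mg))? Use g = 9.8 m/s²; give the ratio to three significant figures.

At the bottom, T − mg = mv²/r, so T = m(v²/r + g) and T/(mg) = v²/(rg) + 1 = (11.7)²/(2.31 × 9.8) + 1 = 6.047 + 1 = 7.047.

7.05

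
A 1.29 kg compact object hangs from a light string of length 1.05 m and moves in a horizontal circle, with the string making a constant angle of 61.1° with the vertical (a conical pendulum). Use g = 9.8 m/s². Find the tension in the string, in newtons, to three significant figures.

26.2 N

Vertically the bob has no acceleration, so T cosθ = mg.
T = mg/cosθ = 1.29 × 9.8 / cos 61.1° = 12.64/0.4833 = 26.16 N.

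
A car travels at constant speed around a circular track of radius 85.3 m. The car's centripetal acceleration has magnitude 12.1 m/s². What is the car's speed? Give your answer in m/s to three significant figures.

32.1 m/s

a_c = v²/r ⇒ v = √(a_c · r) = √(12.1 × 85.3) = √1032 = 32.13 m/s.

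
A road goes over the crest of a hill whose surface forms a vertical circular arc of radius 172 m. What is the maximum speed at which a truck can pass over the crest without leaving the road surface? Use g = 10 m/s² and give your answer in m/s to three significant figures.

At the crest the centre of the circle is below the truck, so the net downward (centripetal) force is mg − N = mv²/r.
The truck leaves the road when N → 0, giving v_max = √(g r) = √(10.0 × 172) = 41.47 m/s.

41.5 m/s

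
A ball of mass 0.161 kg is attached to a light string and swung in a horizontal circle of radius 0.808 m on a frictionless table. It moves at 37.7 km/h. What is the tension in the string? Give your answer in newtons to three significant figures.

v = 37.7 km/h = 37.7/3.6 = 10.47 m/s.
The tension is the only horizontal force, so it supplies the full centripetal force: T = m v²/r = 0.161 × (10.47)²/0.808 = 0.161 × 109.7/0.808 = 21.85 N.

21.9 N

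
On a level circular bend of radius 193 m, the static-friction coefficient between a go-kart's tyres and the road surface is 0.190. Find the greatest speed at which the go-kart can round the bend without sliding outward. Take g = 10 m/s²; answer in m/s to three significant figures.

On a flat curve, static friction is the only horizontal force, so it must supply the full centripetal force: μ_s m g = m v²/r.
Mass cancels: v_max = √(μ_s g r) = √(0.190 × 10.0 × 193) = √366.7 = 19.15 m/s.

19.1 m/s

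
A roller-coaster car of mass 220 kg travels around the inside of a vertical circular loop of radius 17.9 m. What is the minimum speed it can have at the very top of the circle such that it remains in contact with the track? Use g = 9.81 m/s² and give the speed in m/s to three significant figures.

13.3 m/s

At the top, both weight mg and N point toward the centre: N + mg = mv²/r.
At minimum speed N → 0, so mg = mv_min²/r ⇒ v_min = √(g r) = √(9.81 × 17.9) = 13.25 m/s.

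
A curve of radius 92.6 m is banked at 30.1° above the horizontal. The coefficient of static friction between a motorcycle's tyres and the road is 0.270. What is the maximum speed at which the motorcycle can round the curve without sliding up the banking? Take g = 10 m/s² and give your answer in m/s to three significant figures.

30.5 m/s

At the maximum speed, friction acts down the slope at its limiting value f = μN. Radially (horizontal, toward centre): N sinθ + μN cosθ = mv²/r. Vertically: N cosθ − μN sinθ = mg.
Dividing: v² = r g (sinθ + μcosθ)/(cosθ − μsinθ).
sinθ + μcosθ = 0.5015 + 0.270×0.8652 = 0.7351; cosθ − μsinθ = 0.8652 − 0.270×0.5015 = 0.7297.
v² = 92.6 × 10.0 × 0.7351/0.7297 = 932.8 m²/s², so v = 30.54 m/s.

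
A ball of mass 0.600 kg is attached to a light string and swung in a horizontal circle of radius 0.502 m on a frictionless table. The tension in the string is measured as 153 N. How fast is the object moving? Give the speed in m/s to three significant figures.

11.3 m/s

T = m v²/r ⇒ v = √(T r / m) = √(153 × 0.502 / 0.600) = √128.0 = 11.31 m/s.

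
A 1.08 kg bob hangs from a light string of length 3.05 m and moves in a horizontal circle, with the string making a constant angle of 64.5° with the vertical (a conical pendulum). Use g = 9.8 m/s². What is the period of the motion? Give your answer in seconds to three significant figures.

2.30 s

r = L sinθ = 2.753 m. From T sinθ = mω²r and T cosθ = mg: tanθ = ω²r/g, so ω² = g tanθ / r = g/(L cosθ).
ω = √(g/(L cosθ)) = √(9.8/(3.05 × 0.4305)) = √7.463 = 2.732 rad/s.
Period = 2π/ω = 2.300 s.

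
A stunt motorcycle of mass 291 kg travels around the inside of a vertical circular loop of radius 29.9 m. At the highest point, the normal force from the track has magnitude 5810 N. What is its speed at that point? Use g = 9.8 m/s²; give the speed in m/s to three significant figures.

At the top, N + mg = mv²/r, so v = √(r(N/m + g)) = √(29.9 × (5810/291 + 9.8)) = √(29.9 × 29.77) = √890.0 = 29.83 m/s.

29.8 m/s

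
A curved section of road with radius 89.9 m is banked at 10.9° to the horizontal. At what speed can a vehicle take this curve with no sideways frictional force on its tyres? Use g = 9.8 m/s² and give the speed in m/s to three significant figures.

On a frictionless banked curve, N sinθ = mv²/r and N cosθ = mg, so tanθ = v²/(rg).
v = √(r g tanθ) = √(89.9 × 9.8 × tan 10.9°) = √(89.9 × 9.8 × 0.1926) = √169.7 = 13.03 m/s.

13.0 m/s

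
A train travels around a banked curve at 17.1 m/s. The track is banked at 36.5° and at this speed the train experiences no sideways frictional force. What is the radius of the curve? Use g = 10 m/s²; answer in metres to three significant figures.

Frictionless banking: tanθ = v²/(rg), so r = v²/(g tanθ).
r = (17.1)²/(10.0 × tan 36.5°) = 292.4/(10.0 × 0.7400) = 292.4/7.400 = 39.52 m.

39.5 m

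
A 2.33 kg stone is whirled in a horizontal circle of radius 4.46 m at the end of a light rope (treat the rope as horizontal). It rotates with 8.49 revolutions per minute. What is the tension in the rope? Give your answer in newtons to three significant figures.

8.21 N

ω = 8.49 rev/min × 2π/60 = 0.8891 rad/s, so v = ωr = 0.8891 × 4.46 = 3.965 m/s.
The tension is the only horizontal force, so it supplies the full centripetal force: T = m v²/r = 2.33 × (3.965)²/4.46 = 2.33 × 15.72/4.46 = 8.214 N.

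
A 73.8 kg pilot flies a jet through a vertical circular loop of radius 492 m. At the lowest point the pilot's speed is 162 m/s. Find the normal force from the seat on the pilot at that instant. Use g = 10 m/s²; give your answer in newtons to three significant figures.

4670 N

At the lowest point, N points up (toward the centre) and the weight mg points down (away from the centre), so the net inward force is N − mg = mv²/r.
N = m(v²/r + g) = 73.8 × ((162)²/492 + 10.0) = 73.8 × (53.34 + 10.0) = 73.8 × 63.34 = 4675 N.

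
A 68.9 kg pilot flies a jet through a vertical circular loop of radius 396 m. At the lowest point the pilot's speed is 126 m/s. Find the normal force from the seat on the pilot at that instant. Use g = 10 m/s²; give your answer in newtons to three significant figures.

At the lowest point, N points up (toward the centre) and the weight mg points down (away from the centre), so the net inward force is N − mg = mv²/r.
N = m(v²/r + g) = 68.9 × ((126)²/396 + 10.0) = 68.9 × (40.09 + 10.0) = 68.9 × 50.09 = 3451 N.

3450 N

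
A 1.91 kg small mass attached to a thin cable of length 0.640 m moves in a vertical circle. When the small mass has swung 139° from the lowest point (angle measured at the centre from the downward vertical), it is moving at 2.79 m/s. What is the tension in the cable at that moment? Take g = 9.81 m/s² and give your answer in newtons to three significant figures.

9.09 N

Take the radial direction toward the centre of the circle as positive. The component of the weight along the string toward the centre is −mg cos φ (φ measured from the bottom), so Newton's second law along the string gives T − mg cos φ = m v²/r.
cos 139° = -0.7547, so T = m(v²/r + g cos φ) = 1.91 × ((2.79)²/0.640 + 9.81 × -0.7547) = 1.91 × (12.16 + (-7.404)) = 1.91 × 4.759 = 9.090 N.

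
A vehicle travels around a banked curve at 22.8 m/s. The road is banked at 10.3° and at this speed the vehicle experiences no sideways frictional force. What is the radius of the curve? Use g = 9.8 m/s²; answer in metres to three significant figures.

Frictionless banking: tanθ = v²/(rg), so r = v²/(g tanθ).
r = (22.8)²/(9.8 × tan 10.3°) = 519.8/(9.8 × 0.1817) = 519.8/1.781 = 291.9 m.

292 m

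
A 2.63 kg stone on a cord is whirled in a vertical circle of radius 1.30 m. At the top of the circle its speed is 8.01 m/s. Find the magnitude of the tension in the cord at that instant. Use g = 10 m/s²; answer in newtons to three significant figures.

104 N

At the top, both T and the weight mg point inward (toward the centre), so T + mg = mv²/r.
T = m(v²/r − g) = 2.63 × ((8.01)²/1.30 − 10.0) = 2.63 × (49.35 − 10.0) = 2.63 × 39.35 = 103.5 N.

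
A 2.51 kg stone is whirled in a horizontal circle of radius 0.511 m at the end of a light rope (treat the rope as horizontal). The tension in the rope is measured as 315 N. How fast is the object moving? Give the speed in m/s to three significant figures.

T = m v²/r ⇒ v = √(T r / m) = √(315 × 0.511 / 2.51) = √64.13 = 8.008 m/s.

8.01 m/s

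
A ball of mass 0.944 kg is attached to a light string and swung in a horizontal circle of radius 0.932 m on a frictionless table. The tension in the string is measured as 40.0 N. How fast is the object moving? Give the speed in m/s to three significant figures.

T = m v²/r ⇒ v = √(T r / m) = √(40.0 × 0.932 / 0.944) = √39.49 = 6.284 m/s.

6.28 m/s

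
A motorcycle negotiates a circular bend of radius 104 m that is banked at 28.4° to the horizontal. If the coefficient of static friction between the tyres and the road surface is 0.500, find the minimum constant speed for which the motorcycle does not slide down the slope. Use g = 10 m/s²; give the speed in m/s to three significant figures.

5.77 m/s

At the minimum speed, friction acts up the slope at its limiting value f = μN. Radially (horizontal, toward centre): N sinθ − μN cosθ = mv²/r. Vertically: N cosθ + μN sinθ = mg.
Dividing: v² = r g (sinθ − μcosθ)/(cosθ + μsinθ).
sinθ − μcosθ = 0.4756 − 0.500×0.8796 = 0.03580; cosθ + μsinθ = 0.8796 + 0.500×0.4756 = 1.117.
v² = 104 × 10.0 × 0.03580/1.117 = 33.32 m²/s², so v = 5.772 m/s.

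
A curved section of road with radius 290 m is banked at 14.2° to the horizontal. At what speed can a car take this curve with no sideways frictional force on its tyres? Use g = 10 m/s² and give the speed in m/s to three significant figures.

27.1 m/s

On a frictionless banked curve, N sinθ = mv²/r and N cosθ = mg, so tanθ = v²/(rg).
v = √(r g tanθ) = √(290 × 10.0 × tan 14.2°) = √(290 × 10.0 × 0.2530) = √733.8 = 27.09 m/s.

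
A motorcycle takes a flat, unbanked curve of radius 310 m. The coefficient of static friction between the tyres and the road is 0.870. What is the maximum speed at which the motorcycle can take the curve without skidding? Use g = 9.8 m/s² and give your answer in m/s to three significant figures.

51.4 m/s

Friction provides the centripetal force on a flat curve. At maximum speed it is at its limiting value: μ_s m g = m v²/r.
Mass cancels: v_max = √(μ_s g r) = √(0.870 × 9.8 × 310) = √2643 = 51.41 m/s.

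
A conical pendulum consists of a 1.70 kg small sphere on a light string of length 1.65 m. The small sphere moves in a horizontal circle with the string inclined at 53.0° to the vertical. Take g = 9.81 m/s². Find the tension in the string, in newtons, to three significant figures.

27.7 N

Vertically the bob has no acceleration, so T cosθ = mg.
T = mg/cosθ = 1.70 × 9.81 / cos 53.0° = 16.68/0.6018 = 27.71 N.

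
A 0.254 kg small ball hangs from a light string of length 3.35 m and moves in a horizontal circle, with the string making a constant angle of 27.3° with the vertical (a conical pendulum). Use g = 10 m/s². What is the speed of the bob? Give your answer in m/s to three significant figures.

2.82 m/s

The radius of the circle is r = L sinθ = 3.35 × sin 27.3° = 1.536 m.
Horizontally T sinθ = mv²/r and vertically T cosθ = mg, so tanθ = v²/(rg).
v = √(r g tanθ) = √(1.536 × 10.0 × 0.5161) = √7.930 = 2.816 m/s.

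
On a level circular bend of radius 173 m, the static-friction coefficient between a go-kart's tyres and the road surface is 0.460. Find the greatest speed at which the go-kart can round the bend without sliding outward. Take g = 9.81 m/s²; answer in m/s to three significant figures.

Friction provides the centripetal force on a flat curve. At maximum speed it is at its limiting value: μ_s m g = m v²/r.
Mass cancels: v_max = √(μ_s g r) = √(0.460 × 9.81 × 173) = √780.7 = 27.94 m/s.

27.9 m/s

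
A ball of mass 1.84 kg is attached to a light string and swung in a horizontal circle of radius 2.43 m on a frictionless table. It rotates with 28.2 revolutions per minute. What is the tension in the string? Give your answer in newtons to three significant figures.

ω = 28.2 rev/min × 2π/60 = 2.953 rad/s, so v = ωr = 2.953 × 2.43 = 7.176 m/s.
The tension is the only horizontal force, so it supplies the full centripetal force: T = m v²/r = 1.84 × (7.176)²/2.43 = 1.84 × 51.50/2.43 = 38.99 N.

39.0 N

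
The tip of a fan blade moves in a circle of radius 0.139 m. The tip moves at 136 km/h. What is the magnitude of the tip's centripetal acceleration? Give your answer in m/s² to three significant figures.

10300 m/s²

v = 136 km/h = 136/3.6 = 37.78 m/s.
a_c = v²/r = (37.78)²/0.139 = 1427/0.139 = 10270 m/s².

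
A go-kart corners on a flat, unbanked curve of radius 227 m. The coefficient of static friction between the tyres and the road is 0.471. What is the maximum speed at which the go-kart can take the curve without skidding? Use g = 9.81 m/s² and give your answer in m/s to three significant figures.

Friction provides the centripetal force on a flat curve. At maximum speed it is at its limiting value: μ_s m g = m v²/r.
Mass cancels: v_max = √(μ_s g r) = √(0.471 × 9.81 × 227) = √1049 = 32.39 m/s.

32.4 m/s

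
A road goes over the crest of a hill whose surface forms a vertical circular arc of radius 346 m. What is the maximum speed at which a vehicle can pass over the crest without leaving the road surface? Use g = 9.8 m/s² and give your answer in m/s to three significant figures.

58.2 m/s

At the crest the centre of the circle is below the vehicle, so the net downward (centripetal) force is mg − N = mv²/r.
The vehicle leaves the road when N → 0, giving v_max = √(g r) = √(9.8 × 346) = 58.23 m/s.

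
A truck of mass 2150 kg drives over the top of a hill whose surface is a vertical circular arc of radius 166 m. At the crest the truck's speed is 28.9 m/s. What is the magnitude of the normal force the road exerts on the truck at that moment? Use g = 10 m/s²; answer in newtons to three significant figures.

At the crest the centripetal acceleration points downward (toward the centre of the arc), so mg − N = mv²/r.
N = m(g − v²/r) = 2150 × (10.0 − (28.9)²/166) = 2150 × (10.0 − 5.031) = 2150 × 4.969 = 10680 N.

10700 N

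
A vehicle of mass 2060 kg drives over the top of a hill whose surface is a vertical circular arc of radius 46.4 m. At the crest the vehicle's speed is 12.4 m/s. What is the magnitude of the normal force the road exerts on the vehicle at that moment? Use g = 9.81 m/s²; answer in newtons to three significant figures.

13400 N

At the crest the centripetal acceleration points downward (toward the centre of the arc), so mg − N = mv²/r.
N = m(g − v²/r) = 2060 × (9.81 − (12.4)²/46.4) = 2060 × (9.81 − 3.314) = 2060 × 6.496 = 13380 N.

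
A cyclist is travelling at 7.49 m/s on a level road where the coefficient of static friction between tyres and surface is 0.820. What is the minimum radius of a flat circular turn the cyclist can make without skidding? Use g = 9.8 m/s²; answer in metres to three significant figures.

6.98 m

At the limit, μ_s m g = m v²/r, so r_min = v²/(μ_s g) = (7.49)²/(0.820 × 9.8) = 56.10/8.036 = 6.981 m.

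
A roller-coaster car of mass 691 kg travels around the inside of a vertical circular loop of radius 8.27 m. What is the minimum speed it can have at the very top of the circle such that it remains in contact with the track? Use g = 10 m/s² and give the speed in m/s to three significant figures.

At the highest point the centre is directly below, so both the weight and N act inward: N + mg = mv²/r.
At minimum speed N → 0, so mg = mv_min²/r ⇒ v_min = √(g r) = √(10.0 × 8.27) = 9.094 m/s.

9.09 m/s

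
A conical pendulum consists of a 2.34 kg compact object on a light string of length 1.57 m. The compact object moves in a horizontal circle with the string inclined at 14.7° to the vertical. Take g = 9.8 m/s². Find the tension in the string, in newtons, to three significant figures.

Vertically the bob has no acceleration, so T cosθ = mg.
T = mg/cosθ = 2.34 × 9.8 / cos 14.7° = 22.93/0.9673 = 23.71 N.

23.7 N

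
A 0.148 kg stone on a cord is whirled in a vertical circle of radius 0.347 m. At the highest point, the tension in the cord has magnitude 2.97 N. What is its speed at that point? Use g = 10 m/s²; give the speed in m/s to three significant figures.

3.23 m/s

At the top, T + mg = mv²/r, so v = √(r(T/m + g)) = √(0.347 × (2.97/0.148 + 10.0)) = √(0.347 × 30.07) = √10.43 = 3.230 m/s.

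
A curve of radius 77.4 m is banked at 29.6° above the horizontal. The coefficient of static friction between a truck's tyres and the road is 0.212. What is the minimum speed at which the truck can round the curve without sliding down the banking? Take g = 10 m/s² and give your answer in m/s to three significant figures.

15.7 m/s

At the minimum speed, friction acts up the slope at its limiting value f = μN. Radially (horizontal, toward centre): N sinθ − μN cosθ = mv²/r. Vertically: N cosθ + μN sinθ = mg.
Dividing: v² = r g (sinθ − μcosθ)/(cosθ + μsinθ).
sinθ − μcosθ = 0.4939 − 0.212×0.8695 = 0.3096; cosθ + μsinθ = 0.8695 + 0.212×0.4939 = 0.9742.
v² = 77.4 × 10.0 × 0.3096/0.9742 = 246.0 m²/s², so v = 15.68 m/s.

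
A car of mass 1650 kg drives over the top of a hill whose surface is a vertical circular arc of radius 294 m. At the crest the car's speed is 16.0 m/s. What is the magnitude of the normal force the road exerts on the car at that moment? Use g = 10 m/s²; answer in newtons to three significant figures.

15100 N

At the crest the centripetal acceleration points downward (toward the centre of the arc), so mg − N = mv²/r.
N = m(g − v²/r) = 1650 × (10.0 − (16.0)²/294) = 1650 × (10.0 − 0.8707) = 1650 × 9.129 = 15060 N.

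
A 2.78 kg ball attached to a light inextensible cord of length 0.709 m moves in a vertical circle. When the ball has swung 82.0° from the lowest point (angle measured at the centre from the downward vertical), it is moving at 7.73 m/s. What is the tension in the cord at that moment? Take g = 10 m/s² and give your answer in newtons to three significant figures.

238 N

Take the radial direction toward the centre of the circle as positive. The component of the weight along the string toward the centre is −mg cos φ (φ measured from the bottom), so Newton's second law along the string gives T − mg cos φ = m v²/r.
cos 82.0° = 0.1392, so T = m(v²/r + g cos φ) = 2.78 × ((7.73)²/0.709 + 10.0 × 0.1392) = 2.78 × (84.28 + (1.392)) = 2.78 × 85.67 = 238.2 N.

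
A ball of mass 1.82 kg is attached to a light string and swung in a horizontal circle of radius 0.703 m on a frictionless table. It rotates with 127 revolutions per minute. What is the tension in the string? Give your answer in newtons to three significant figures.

ω = 127 rev/min × 2π/60 = 13.30 rad/s, so v = ωr = 13.30 × 0.703 = 9.349 m/s.
The tension is the only horizontal force, so it supplies the full centripetal force: T = m v²/r = 1.82 × (9.349)²/0.703 = 1.82 × 87.41/0.703 = 226.3 N.

226 N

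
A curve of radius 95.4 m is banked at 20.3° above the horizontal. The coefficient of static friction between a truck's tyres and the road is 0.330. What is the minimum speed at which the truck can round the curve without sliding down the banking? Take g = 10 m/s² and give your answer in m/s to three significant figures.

At the minimum speed, friction acts up the slope at its limiting value f = μN. Radially (horizontal, toward centre): N sinθ − μN cosθ = mv²/r. Vertically: N cosθ + μN sinθ = mg.
Dividing: v² = r g (sinθ − μcosθ)/(cosθ + μsinθ).
sinθ − μcosθ = 0.3469 − 0.330×0.9379 = 0.03743; cosθ + μsinθ = 0.9379 + 0.330×0.3469 = 1.052.
v² = 95.4 × 10.0 × 0.03743/1.052 = 33.93 m²/s², so v = 5.825 m/s.

5.83 m/s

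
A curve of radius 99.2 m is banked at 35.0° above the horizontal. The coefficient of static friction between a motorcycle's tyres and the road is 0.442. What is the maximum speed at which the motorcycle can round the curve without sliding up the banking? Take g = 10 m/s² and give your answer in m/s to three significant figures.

At the maximum speed, friction acts down the slope at its limiting value f = μN. Radially (horizontal, toward centre): N sinθ + μN cosθ = mv²/r. Vertically: N cosθ − μN sinθ = mg.
Dividing: v² = r g (sinθ + μcosθ)/(cosθ − μsinθ).
sinθ + μcosθ = 0.5736 + 0.442×0.8192 = 0.9356; cosθ − μsinθ = 0.8192 − 0.442×0.5736 = 0.5656.
v² = 99.2 × 10.0 × 0.9356/0.5656 = 1641 m²/s², so v = 40.51 m/s.

40.5 m/s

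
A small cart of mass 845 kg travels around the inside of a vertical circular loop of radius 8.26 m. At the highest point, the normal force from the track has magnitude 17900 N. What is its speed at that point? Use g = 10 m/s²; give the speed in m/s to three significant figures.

16.0 m/s

At the top, N + mg = mv²/r, so v = √(r(N/m + g)) = √(8.26 × (17900/845 + 10.0)) = √(8.26 × 31.18) = √257.6 = 16.05 m/s.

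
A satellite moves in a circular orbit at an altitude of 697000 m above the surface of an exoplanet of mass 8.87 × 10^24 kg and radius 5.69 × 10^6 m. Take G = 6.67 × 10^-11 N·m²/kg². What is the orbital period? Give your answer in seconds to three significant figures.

r = R + h = 5.69 × 10^6 + 697000 = 6.387 × 10^6 m. Gravity provides the centripetal force: G M m / r² = m v² / r ⇒ v = √(GM/r) = 9624 m/s.
T = 2πr/v = 2π × 6.387 × 10^6 / 9624 = 4170 s.

4170 s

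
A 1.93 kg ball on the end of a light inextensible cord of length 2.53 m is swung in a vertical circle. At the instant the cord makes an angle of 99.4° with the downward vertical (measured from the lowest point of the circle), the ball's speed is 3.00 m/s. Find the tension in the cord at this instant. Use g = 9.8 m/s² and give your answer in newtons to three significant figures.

3.78 N

Take the radial direction toward the centre of the circle as positive. The component of the weight along the string toward the centre is −mg cos φ (φ measured from the bottom), so Newton's second law along the string gives T − mg cos φ = m v²/r.
cos 99.4° = -0.1633, so T = m(v²/r + g cos φ) = 1.93 × ((3.00)²/2.53 + 9.8 × -0.1633) = 1.93 × (3.557 + (-1.601)) = 1.93 × 1.957 = 3.776 N.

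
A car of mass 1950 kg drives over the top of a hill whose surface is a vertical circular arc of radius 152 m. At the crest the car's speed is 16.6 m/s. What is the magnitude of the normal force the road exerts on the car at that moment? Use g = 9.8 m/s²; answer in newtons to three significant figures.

15600 N

At the crest the centripetal acceleration points downward (toward the centre of the arc), so mg − N = mv²/r.
N = m(g − v²/r) = 1950 × (9.8 − (16.6)²/152) = 1950 × (9.8 − 1.813) = 1950 × 7.987 = 15570 N.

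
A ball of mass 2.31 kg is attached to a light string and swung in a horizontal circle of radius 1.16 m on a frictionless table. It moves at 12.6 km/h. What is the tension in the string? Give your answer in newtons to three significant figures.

24.4 N

v = 12.6 km/h = 12.6/3.6 = 3.500 m/s.
The tension is the only horizontal force, so it supplies the full centripetal force: T = m v²/r = 2.31 × (3.500)²/1.16 = 2.31 × 12.25/1.16 = 24.39 N.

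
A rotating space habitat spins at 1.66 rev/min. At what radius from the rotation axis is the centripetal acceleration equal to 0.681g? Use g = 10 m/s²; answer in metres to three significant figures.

225 m

ω = 1.66 rev/min × 2π/60 = 0.1738 rad/s.
a_c = ω²r = 0.681g ⇒ r = 0.681 × 10.0 / (0.1738)² = 6.810/0.03022 = 225.4 m.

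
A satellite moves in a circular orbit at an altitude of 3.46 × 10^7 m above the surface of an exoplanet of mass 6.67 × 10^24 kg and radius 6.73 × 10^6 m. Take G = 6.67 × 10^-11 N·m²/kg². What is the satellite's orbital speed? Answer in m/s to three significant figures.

3280 m/s

Orbital radius r = R + h = 6.73 × 10^6 + 3.46 × 10^7 = 4.133 × 10^7 m.
Gravity supplies the centripetal force: G M m / r² = m v² / r, so v = √(GM/r).
v = √(6.67 × 10^-11 × 6.67 × 10^24 / 4.133 × 10^7) = √(1.076 × 10^7) = 3281 m/s.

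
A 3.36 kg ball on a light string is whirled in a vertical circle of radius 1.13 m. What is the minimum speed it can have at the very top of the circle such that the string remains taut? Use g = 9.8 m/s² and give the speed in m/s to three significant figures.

3.33 m/s

At the highest point the centre is directly below, so both the weight and T act inward: T + mg = mv²/r.
At minimum speed T → 0, so mg = mv_min²/r ⇒ v_min = √(g r) = √(9.8 × 1.13) = 3.328 m/s.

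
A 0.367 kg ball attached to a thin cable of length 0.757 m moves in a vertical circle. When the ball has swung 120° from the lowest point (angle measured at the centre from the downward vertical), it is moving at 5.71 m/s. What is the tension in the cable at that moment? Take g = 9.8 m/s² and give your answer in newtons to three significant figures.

14.0 N

Take the radial direction toward the centre of the circle as positive. The component of the weight along the string toward the centre is −mg cos φ (φ measured from the bottom), so Newton's second law along the string gives T − mg cos φ = m v²/r.
cos 120° = -0.5000, so T = m(v²/r + g cos φ) = 0.367 × ((5.71)²/0.757 + 9.8 × -0.5000) = 0.367 × (43.07 + (-4.900)) = 0.367 × 38.17 = 14.01 N.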